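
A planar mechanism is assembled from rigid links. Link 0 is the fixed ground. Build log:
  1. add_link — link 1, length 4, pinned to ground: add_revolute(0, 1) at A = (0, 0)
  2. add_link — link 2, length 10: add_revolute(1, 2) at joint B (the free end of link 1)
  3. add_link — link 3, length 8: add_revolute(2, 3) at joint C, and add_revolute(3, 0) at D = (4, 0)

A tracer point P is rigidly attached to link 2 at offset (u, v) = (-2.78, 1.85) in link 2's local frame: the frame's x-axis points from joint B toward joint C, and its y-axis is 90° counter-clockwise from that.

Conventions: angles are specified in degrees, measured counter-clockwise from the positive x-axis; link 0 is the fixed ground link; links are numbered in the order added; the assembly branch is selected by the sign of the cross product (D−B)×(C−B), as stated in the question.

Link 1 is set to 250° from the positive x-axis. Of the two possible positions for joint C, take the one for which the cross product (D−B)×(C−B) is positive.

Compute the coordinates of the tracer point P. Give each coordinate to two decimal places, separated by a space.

A=(0,0), D=(4.00,0)
B = A + 4.00·(cos250°, sin250°) = (-1.3681, -3.7588)
|BD| = 6.5532
circle(B,10.00) ∩ circle(D,8.00): a=6.0234, h=7.9824
  candidates: C₊=(-1.0126,6.2349) cross=52.311; C₋=(8.1445,-6.8427) cross=-52.311
  branch + wants cross > 0 → take C=(-1.0126,6.2349) (cross=52.311)
ex = (C−B)/|BC| = (0.0356,0.9994); ey = (-0.9994,0.0356)
P = B + -2.78·ex + 1.85·ey = (-3.3157,-6.4712)

-3.32 -6.47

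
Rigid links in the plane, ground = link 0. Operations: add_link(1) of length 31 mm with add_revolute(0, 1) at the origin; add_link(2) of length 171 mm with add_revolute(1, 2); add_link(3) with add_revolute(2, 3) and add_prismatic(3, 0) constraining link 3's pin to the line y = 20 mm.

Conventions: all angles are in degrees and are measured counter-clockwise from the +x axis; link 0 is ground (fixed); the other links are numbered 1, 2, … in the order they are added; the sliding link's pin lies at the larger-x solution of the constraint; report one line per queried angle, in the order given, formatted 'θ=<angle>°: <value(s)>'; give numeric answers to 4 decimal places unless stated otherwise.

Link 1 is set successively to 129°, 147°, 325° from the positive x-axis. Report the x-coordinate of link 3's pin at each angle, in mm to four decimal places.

geometry: r = 31 mm, L = 171 mm, e = 20 mm
θ=129°: crank pin P = (r cos θ, r sin θ) = (-19.508932, 24.091525)
θ=129°: h = r sin θ − e = 24.091525 − 20 = 4.091525
θ=129°: x = r cos θ + √(L² − h²) = -19.508932 + 170.951044 = 151.442112
θ=147°: crank pin P = (r cos θ, r sin θ) = (-25.998788, 16.883810)
θ=147°: h = r sin θ − e = 16.883810 − 20 = -3.116190
θ=147°: x = r cos θ + √(L² − h²) = -25.998788 + 170.971604 = 144.972816
θ=325°: crank pin P = (r cos θ, r sin θ) = (25.393713, -17.780870)
θ=325°: h = r sin θ − e = -17.780870 − 20 = -37.780870
θ=325°: x = r cos θ + √(L² − h²) = 25.393713 + 166.774116 = 192.167830

θ=129°: 151.4421
θ=147°: 144.9728
θ=325°: 192.1678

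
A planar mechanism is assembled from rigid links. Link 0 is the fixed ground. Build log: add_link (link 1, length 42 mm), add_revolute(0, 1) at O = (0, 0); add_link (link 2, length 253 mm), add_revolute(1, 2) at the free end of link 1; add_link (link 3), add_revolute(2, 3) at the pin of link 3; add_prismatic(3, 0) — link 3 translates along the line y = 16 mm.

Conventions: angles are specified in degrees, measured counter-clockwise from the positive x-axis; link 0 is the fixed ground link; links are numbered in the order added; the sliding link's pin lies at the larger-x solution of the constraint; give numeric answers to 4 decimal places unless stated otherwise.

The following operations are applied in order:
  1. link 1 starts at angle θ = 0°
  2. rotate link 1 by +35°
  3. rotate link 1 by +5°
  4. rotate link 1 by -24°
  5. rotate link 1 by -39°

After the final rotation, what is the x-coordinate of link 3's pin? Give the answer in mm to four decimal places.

geometry: r = 42 mm, L = 253 mm, e = 16 mm; θ starts at 0°
rotate link 1 by +35°: θ ← 0° +35° = 35°
rotate link 1 by +5°: θ ← 35° +5° = 40°
rotate link 1 by -24°: θ ← 40° -24° = 16°
rotate link 1 by -39°: θ ← 16° -39° = -23°
crank pin P = (r cos θ, r sin θ) = (38.661204, -16.410707)
h = r sin θ − e = -16.410707 − 16 = -32.410707
x = r cos θ + √(L² − h²) = 38.661204 + 250.915416 = 289.576620

289.5766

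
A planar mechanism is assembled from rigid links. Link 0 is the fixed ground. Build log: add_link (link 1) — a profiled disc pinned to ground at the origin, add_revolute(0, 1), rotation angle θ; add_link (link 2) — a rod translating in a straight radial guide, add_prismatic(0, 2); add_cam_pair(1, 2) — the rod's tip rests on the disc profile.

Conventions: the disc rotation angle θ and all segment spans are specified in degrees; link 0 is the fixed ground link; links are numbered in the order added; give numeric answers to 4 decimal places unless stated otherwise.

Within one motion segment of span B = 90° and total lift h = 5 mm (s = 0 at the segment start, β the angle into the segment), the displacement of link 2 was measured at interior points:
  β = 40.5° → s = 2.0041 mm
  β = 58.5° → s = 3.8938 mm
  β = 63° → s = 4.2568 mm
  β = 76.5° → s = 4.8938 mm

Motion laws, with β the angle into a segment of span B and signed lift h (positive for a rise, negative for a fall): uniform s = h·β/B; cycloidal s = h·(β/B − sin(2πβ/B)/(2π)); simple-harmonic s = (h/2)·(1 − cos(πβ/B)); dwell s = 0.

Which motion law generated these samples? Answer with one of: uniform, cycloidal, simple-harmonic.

candidates at β/B = r: uniform s = h·r (linear in β); cycloidal s = h·(r − sin(2πr)/(2π)); simple-harmonic s = (h/2)(1 − cos(πr))
β=40.5°: printed 2.0041 | uniform 2.2500, cycloidal 2.0041, simple-harmonic 2.1089
β=58.5°: printed 3.8938 | uniform 3.2500, cycloidal 3.8938, simple-harmonic 3.6350
β=63°: printed 4.2568 | uniform 3.5000, cycloidal 4.2568, simple-harmonic 3.9695
β=76.5°: printed 4.8938 | uniform 4.2500, cycloidal 4.8938, simple-harmonic 4.7275
only one law matches every sample → cycloidal

cycloidal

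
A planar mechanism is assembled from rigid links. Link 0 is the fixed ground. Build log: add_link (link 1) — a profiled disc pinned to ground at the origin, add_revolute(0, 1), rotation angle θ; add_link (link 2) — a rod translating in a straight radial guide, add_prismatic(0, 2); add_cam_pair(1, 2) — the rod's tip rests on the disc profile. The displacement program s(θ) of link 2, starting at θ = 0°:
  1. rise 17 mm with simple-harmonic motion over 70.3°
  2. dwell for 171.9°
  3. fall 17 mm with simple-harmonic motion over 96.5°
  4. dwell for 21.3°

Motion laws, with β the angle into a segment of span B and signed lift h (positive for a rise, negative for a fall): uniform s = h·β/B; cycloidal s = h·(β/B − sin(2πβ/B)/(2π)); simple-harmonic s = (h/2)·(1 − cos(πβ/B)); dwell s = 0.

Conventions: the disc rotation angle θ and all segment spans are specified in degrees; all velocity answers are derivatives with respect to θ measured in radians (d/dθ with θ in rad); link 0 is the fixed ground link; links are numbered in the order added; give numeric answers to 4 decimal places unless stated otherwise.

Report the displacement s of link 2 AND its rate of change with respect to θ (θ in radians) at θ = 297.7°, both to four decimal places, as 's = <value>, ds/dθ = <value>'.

seg 1 [0°–70.3°] simple-harmonic, h=17: full span → s += 17 → s = 17.0000
seg 2 [70.3°–242.2°] dwell: s stays 17.0000
seg 3 [242.2°–338.7°] simple-harmonic, h=-17: θ=297.7° here. β=55.5, B=96.5. -17/2·(1 − cos(π·0.5751)) = -10.4876 → s = 6.5124
velocity in seg [242.2°–338.7°] (simple-harmonic), θ in radians: β = 55.5° = 0.9687 rad, B = 96.5° = 1.6842 rad; ds/dθ = (πh/(2B)) sin(πβ/B) = (π·(-17)/(2·1.6842)) sin(π·0.5751) = -15.415342 mm/rad

s = 6.5124, ds/dθ = -15.4153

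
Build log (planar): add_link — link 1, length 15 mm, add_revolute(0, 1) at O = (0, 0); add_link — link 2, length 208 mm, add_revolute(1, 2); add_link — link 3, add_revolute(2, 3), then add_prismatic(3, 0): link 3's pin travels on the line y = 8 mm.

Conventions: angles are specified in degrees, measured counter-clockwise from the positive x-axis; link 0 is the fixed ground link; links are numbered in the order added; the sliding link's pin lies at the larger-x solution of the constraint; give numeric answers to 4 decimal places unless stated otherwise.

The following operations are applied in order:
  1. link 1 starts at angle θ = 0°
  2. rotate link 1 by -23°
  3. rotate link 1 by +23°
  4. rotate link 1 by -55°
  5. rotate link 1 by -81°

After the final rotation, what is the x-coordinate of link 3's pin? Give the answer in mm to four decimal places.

geometry: r = 15 mm, L = 208 mm, e = 8 mm; θ starts at 0°
rotate link 1 by -23°: θ ← 0° -23° = -23°
rotate link 1 by +23°: θ ← -23° +23° = 0°
rotate link 1 by -55°: θ ← 0° -55° = -55°
rotate link 1 by -81°: θ ← -55° -81° = -136°
crank pin P = (r cos θ, r sin θ) = (-10.790097, -10.419876)
h = r sin θ − e = -10.419876 − 8 = -18.419876
x = r cos θ + √(L² − h²) = -10.790097 + 207.182789 = 196.392692

196.3927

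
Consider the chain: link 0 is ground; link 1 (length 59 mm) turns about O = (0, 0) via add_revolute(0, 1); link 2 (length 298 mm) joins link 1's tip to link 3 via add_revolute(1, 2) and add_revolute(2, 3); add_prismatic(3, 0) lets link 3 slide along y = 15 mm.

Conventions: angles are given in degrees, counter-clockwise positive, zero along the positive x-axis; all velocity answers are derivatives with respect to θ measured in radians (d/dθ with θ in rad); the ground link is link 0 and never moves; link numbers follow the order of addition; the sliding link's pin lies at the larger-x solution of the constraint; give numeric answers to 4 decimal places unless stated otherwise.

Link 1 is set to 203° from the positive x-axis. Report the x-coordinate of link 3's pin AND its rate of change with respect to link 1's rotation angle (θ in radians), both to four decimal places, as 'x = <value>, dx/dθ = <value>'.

geometry: r = 59 mm, L = 298 mm, e = 15 mm
crank pin P = (r cos θ, r sin θ) = (-54.309786, -23.053137)
h = r sin θ − e = -23.053137 − 15 = -38.053137
x = r cos θ + √(L² − h²) = -54.309786 + 295.560415 = 241.250628
dx/dθ = −r sin θ − h·r cos θ/√(L² − h²) (θ in radians; h = -38.053137) = 16.060801

x = 241.2506, dx/dθ = 16.0608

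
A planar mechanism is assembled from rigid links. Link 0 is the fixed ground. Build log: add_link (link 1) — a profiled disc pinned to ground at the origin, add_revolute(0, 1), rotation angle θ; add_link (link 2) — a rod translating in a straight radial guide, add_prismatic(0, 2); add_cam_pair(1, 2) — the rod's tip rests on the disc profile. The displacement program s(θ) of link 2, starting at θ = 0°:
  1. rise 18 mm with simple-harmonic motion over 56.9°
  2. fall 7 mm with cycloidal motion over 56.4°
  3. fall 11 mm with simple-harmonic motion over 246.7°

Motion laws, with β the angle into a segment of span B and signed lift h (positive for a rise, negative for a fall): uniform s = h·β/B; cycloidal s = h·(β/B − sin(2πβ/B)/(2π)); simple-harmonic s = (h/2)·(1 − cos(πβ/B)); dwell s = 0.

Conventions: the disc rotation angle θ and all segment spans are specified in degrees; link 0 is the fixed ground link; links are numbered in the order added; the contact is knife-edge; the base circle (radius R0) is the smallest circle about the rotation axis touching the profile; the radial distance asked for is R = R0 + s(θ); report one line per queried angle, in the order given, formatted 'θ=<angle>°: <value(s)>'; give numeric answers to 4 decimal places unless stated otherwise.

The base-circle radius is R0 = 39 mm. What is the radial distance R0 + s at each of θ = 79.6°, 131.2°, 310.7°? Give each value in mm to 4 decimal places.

seg 1 [0°–56.9°] simple-harmonic, h=18: full span → s += 18 → s = 18.0000
seg 2 [56.9°–113.3°] cycloidal, h=-7: θ=79.6° here. β=22.7, B=56.4. -7·(0.4025 − sin(2π·0.4025)/(2π)) = -2.1767 → s = 15.8233
seg 2 [56.9°–113.3°] cycloidal, h=-7: full span → s += -7 → s = 11.0000
seg 3 [113.3°–360°] simple-harmonic, h=-11: θ=131.2° here. β=17.9, B=246.7. -11/2·(1 − cos(π·0.0726)) = -0.1423 → s = 10.8577
seg 3 [113.3°–360°] simple-harmonic, h=-11: θ=310.7° here. β=197.4, B=246.7. -11/2·(1 − cos(π·0.8002)) = -9.9512 → s = 1.0488
θ=79.6°: R = R0 + s = 39 + 15.8233 = 54.8233
θ=131.2°: R = R0 + s = 39 + 10.8577 = 49.8577
θ=310.7°: R = R0 + s = 39 + 1.0488 = 40.0488

θ=79.6°: 54.8233
θ=131.2°: 49.8577
θ=310.7°: 40.0488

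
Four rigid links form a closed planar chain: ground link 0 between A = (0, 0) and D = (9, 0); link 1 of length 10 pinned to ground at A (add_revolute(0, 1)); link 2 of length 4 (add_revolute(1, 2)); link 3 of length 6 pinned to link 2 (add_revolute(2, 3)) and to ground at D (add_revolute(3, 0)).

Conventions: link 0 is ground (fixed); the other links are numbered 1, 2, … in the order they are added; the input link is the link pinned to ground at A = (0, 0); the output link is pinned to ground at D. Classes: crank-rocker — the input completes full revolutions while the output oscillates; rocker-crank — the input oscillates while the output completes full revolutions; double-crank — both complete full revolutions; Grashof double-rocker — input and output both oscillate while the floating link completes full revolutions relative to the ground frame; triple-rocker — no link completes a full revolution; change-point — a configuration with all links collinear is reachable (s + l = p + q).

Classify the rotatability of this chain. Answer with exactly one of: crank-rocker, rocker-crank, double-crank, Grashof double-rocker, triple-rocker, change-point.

lengths: ground=9, input=10, coupler=4, output=6
sorted: s=4 (shortest), l=10 (longest), p+q=15
s + l = 14 vs p + q = 15
s + l < p + q (Grashof) with shortest = coupler link → Grashof double-rocker

Grashof double-rocker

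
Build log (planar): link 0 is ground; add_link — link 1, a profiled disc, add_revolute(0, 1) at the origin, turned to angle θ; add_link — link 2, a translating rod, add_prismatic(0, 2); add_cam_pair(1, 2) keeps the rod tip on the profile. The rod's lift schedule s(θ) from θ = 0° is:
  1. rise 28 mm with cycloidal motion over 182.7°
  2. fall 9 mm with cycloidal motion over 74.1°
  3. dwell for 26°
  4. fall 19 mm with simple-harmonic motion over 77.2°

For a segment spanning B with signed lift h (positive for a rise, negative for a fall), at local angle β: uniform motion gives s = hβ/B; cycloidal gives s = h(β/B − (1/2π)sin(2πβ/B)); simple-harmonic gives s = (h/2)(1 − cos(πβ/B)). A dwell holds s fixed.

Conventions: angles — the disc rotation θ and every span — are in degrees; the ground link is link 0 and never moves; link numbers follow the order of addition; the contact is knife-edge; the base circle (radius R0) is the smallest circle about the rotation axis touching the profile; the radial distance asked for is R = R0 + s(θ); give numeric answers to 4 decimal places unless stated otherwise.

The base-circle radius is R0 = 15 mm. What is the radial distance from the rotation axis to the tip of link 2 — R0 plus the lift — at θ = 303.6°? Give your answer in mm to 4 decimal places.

seg 1 [0°–182.7°] cycloidal, h=28: full span → s += 28 → s = 28.0000
seg 2 [182.7°–256.8°] cycloidal, h=-9: full span → s += -9 → s = 19.0000
seg 3 [256.8°–282.8°] dwell: s stays 19.0000
seg 4 [282.8°–360°] simple-harmonic, h=-19: θ=303.6° here. β=20.8, B=77.2. -19/2·(1 − cos(π·0.2694)) = -3.2048 → s = 15.7952
R = R0 + s = 15 + 15.7952 = 30.7952

30.7952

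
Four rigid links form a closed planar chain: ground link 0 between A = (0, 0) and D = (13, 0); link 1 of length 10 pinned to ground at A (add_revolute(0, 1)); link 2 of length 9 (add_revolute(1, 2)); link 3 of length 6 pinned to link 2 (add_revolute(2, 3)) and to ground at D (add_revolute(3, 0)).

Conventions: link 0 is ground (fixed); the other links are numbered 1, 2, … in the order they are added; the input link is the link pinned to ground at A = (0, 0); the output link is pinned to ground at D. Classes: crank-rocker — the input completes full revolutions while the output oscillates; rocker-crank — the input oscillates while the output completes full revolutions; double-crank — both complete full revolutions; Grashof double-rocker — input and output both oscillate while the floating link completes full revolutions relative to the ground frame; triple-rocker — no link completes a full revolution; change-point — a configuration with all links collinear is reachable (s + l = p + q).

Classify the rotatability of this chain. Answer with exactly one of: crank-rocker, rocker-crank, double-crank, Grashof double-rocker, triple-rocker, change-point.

lengths: ground=13, input=10, coupler=9, output=6
sorted: s=6 (shortest), l=13 (longest), p+q=19
s + l = 19 vs p + q = 19
s + l = p + q → change-point (collinear configuration reachable)

change-point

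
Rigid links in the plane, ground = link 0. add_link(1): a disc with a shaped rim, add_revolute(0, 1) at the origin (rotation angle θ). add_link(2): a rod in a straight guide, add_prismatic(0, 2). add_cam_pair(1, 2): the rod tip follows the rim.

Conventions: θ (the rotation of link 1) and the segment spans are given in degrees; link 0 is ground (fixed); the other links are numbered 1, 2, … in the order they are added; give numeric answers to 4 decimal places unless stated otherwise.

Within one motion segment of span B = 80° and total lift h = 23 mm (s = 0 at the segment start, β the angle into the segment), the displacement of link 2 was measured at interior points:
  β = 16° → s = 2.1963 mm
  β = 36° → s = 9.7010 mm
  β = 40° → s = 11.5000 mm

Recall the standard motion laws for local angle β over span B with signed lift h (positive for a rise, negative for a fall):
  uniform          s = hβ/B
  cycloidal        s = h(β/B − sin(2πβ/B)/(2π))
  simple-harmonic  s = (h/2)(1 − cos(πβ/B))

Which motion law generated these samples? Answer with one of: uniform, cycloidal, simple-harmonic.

candidates at β/B = r: uniform s = h·r (linear in β); cycloidal s = h·(r − sin(2πr)/(2π)); simple-harmonic s = (h/2)(1 − cos(πr))
β=16°: printed 2.1963 | uniform 4.6000, cycloidal 1.1186, simple-harmonic 2.1963
β=36°: printed 9.7010 | uniform 10.3500, cycloidal 9.2188, simple-harmonic 9.7010
β=40°: printed 11.5000 | uniform 11.5000, cycloidal 11.5000, simple-harmonic 11.5000
only one law matches every sample → simple-harmonic

simple-harmonic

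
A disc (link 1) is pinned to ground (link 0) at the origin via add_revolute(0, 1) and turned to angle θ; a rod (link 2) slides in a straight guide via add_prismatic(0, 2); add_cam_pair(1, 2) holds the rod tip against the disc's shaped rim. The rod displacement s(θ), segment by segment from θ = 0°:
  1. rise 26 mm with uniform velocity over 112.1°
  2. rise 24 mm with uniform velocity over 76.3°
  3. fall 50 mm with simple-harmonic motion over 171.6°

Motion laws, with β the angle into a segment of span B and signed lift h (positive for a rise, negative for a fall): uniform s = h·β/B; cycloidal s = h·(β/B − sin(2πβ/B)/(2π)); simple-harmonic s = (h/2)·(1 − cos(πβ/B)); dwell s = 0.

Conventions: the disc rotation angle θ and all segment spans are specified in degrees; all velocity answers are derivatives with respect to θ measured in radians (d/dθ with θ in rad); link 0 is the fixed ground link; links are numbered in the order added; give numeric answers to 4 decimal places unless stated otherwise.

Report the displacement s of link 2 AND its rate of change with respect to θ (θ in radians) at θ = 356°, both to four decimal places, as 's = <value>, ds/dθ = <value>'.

segment 1 (0° to 112.1°, uniform, h = 26) is passed completely: s = 0.0000 + (26) = 26.0000
segment 2 (112.1° to 188.4°, uniform, h = 24) is passed completely: s = 26.0000 + (24) = 50.0000
θ = 356° falls in segment 3 (188.4° to 360°, simple-harmonic, h = -50): β = 356 − 188.4 = 167.6°, B = 171.6°; Δs = -50/2·(1 − cos(π·0.9767)) = -49.9330; s = 50.0000 − 49.9330 = 0.0670
velocity in seg [188.4°–360°] (simple-harmonic), θ in radians: β = 167.6° = 2.9252 rad, B = 171.6° = 2.9950 rad; ds/dθ = (πh/(2B)) sin(πβ/B) = (π·(-50)/(2·2.9950)) sin(π·0.9767) = -1.918667 mm/rad

s = 0.0670, ds/dθ = -1.9187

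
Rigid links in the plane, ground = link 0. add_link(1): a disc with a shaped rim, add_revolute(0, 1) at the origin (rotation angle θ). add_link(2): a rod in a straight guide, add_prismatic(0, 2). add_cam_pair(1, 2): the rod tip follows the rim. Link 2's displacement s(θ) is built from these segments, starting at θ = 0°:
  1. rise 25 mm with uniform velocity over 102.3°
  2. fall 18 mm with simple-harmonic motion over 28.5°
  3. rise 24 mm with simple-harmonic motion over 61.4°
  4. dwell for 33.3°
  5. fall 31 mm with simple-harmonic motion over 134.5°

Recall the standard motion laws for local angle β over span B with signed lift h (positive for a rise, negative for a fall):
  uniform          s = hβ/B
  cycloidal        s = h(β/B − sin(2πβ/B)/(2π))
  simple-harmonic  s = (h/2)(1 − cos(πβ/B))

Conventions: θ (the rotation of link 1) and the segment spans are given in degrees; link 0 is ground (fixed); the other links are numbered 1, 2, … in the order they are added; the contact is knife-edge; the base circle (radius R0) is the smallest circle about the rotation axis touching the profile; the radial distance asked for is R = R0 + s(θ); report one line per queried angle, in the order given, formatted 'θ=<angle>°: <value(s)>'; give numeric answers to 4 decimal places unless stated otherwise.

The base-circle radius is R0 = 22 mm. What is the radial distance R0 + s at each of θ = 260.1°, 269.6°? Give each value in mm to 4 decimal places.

segment 1 (0° to 102.3°, uniform, h = 25) is passed completely: s = 0.0000 + (25) = 25.0000
segment 2 (102.3° to 130.8°, simple-harmonic, h = -18) is passed completely: s = 25.0000 + (-18) = 7.0000
segment 3 (130.8° to 192.2°, simple-harmonic, h = 24) is passed completely: s = 7.0000 + (24) = 31.0000
segment 4 (192.2° to 225.5°, dwell): s unchanged at 31.0000
θ = 260.1° falls in segment 5 (225.5° to 360°, simple-harmonic, h = -31): β = 260.1 − 225.5 = 34.6°, B = 134.5°; Δs = -31/2·(1 − cos(π·0.2572)) = -4.7923; s = 31.0000 − 4.7923 = 26.2077
θ = 269.6° falls in segment 5 (225.5° to 360°, simple-harmonic, h = -31): β = 269.6 − 225.5 = 44.1°, B = 134.5°; Δs = -31/2·(1 − cos(π·0.3279)) = -7.5212; s = 31.0000 − 7.5212 = 23.4788
θ=260.1°: R = R0 + s = 22 + 26.2077 = 48.2077
θ=269.6°: R = R0 + s = 22 + 23.4788 = 45.4788

θ=260.1°: 48.2077
θ=269.6°: 45.4788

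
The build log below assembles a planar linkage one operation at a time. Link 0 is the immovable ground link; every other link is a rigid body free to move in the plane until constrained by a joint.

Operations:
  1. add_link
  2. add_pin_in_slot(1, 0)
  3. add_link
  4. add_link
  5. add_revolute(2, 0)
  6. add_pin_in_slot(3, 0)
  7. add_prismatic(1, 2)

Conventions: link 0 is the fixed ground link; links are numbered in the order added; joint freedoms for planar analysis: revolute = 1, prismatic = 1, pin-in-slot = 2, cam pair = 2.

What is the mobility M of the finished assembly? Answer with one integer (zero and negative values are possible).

ground; <1,0,0>
#1 <2,0,0>
PS:1↔0 J2 <2,0,1>
#2 <3,0,1>
#3 <4,0,1>
R:2↔0 J1 <4,1,1>
PS:3↔0 J2 <4,1,2>
P:1↔2 J1 <4,2,2>
3×3 − 2×2 − 1×2 = 3

M = 3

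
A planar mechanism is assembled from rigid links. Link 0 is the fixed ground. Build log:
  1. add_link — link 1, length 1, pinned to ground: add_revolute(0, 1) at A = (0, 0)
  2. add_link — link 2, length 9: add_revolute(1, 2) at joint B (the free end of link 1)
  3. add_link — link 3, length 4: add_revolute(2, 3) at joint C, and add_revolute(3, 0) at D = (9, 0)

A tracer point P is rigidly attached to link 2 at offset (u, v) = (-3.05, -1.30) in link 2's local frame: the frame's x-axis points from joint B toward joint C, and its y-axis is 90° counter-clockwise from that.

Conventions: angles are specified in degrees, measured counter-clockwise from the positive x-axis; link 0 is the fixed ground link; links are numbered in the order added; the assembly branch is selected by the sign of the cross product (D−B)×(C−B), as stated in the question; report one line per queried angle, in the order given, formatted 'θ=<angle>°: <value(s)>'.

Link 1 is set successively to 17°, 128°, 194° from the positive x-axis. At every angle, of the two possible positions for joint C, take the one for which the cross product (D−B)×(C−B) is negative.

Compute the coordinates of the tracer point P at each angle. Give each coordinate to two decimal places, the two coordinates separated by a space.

A=(0,0), D=(9.00,0)
θ=17°: B = A + 1.00·(cos17°, sin17°) = (0.9563, 0.2924)
θ=17°: |BD| = 8.0490
θ=17°: circle(B,9.00) ∩ circle(D,4.00): a=8.0623, h=4.0000
θ=17°:   candidates: C₊=(9.1585,3.9969) cross=32.196; C₋=(8.8680,-3.9978) cross=-32.196
θ=17°:   branch - wants cross < 0 → take C=(8.8680,-3.9978) (cross=-32.196)
θ=17°: ex = (C−B)/|BC| = (0.8791,-0.4767); ey = (0.4767,0.8791)
θ=17°: P = B + -3.05·ex + -1.30·ey = (-2.3446,0.6035)
θ=128°: B = A + 1.00·(cos128°, sin128°) = (-0.6157, 0.7880)
θ=128°: |BD| = 9.6479
θ=128°: circle(B,9.00) ∩ circle(D,4.00): a=8.1926, h=3.7259
θ=128°:   candidates: C₊=(7.8538,3.8323) cross=35.947; C₋=(7.2452,-3.5945) cross=-35.947
θ=128°:   branch - wants cross < 0 → take C=(7.2452,-3.5945) (cross=-35.947)
θ=128°: ex = (C−B)/|BC| = (0.8734,-0.4869); ey = (0.4869,0.8734)
θ=128°: P = B + -3.05·ex + -1.30·ey = (-3.9127,1.1377)
θ=194°: B = A + 1.00·(cos194°, sin194°) = (-0.9703, -0.2419)
θ=194°: |BD| = 9.9732
θ=194°: circle(B,9.00) ∩ circle(D,4.00): a=8.2453, h=3.6075
θ=194°:   candidates: C₊=(7.1851,3.5646) cross=35.979; C₋=(7.3601,-3.6484) cross=-35.979
θ=194°:   branch - wants cross < 0 → take C=(7.3601,-3.6484) (cross=-35.979)
θ=194°: ex = (C−B)/|BC| = (0.9256,-0.3785); ey = (0.3785,0.9256)
θ=194°: P = B + -3.05·ex + -1.30·ey = (-4.2854,-0.2908)

θ=17°: -2.34 0.60
θ=128°: -3.91 1.14
θ=194°: -4.29 -0.29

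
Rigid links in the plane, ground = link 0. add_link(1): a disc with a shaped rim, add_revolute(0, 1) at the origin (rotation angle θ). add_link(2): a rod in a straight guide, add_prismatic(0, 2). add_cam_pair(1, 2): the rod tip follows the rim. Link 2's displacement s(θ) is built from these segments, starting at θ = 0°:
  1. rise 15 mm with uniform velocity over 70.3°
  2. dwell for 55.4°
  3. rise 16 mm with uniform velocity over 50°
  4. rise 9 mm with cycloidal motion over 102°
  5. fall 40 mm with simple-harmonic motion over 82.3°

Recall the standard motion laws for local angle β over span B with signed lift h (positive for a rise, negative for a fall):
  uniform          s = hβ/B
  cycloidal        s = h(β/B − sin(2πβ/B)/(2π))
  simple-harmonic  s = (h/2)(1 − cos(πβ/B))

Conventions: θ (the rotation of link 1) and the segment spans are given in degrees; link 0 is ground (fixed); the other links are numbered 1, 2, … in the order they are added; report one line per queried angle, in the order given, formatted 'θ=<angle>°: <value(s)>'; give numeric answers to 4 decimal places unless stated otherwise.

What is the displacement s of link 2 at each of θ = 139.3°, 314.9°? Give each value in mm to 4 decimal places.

segment 1 (0° to 70.3°, uniform, h = 15) is passed completely: s = 0.0000 + (15) = 15.0000
segment 2 (70.3° to 125.7°, dwell): s unchanged at 15.0000
θ = 139.3° falls in segment 3 (125.7° to 175.7°, uniform, h = 16): β = 139.3 − 125.7 = 13.6°, B = 50°; Δs = 16·13.6/50 = 4.3520; s = 15.0000 + 4.3520 = 19.3520
segment 3 (125.7° to 175.7°, uniform, h = 16) is passed completely: s = 15.0000 + (16) = 31.0000
segment 4 (175.7° to 277.7°, cycloidal, h = 9) is passed completely: s = 31.0000 + (9) = 40.0000
θ = 314.9° falls in segment 5 (277.7° to 360°, simple-harmonic, h = -40): β = 314.9 − 277.7 = 37.2°, B = 82.3°; Δs = -40/2·(1 − cos(π·0.4520)) = -16.9958; s = 40.0000 − 16.9958 = 23.0042

θ=139.3°: 19.3520
θ=314.9°: 23.0042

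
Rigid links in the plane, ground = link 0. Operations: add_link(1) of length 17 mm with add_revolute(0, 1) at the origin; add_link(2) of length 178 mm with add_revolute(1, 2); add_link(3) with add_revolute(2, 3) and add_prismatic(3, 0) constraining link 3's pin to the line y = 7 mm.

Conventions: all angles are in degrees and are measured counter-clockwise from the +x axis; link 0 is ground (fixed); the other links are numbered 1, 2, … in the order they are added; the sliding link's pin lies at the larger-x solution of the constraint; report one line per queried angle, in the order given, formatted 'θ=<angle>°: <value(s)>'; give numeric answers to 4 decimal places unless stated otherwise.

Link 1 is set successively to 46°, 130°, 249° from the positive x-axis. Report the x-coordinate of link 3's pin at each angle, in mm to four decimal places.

geometry: r = 17 mm, L = 178 mm, e = 7 mm
θ=46°: crank pin P = (r cos θ, r sin θ) = (11.809192, 12.228777)
θ=46°: h = r sin θ − e = 12.228777 − 7 = 5.228777
θ=46°: x = r cos θ + √(L² − h²) = 11.809192 + 177.923185 = 189.732378
θ=130°: crank pin P = (r cos θ, r sin θ) = (-10.927389, 13.022756)
θ=130°: h = r sin θ − e = 13.022756 − 7 = 6.022756
θ=130°: x = r cos θ + √(L² − h²) = -10.927389 + 177.898079 = 166.970689
θ=249°: crank pin P = (r cos θ, r sin θ) = (-6.092255, -15.870867)
θ=249°: h = r sin θ − e = -15.870867 − 7 = -22.870867
θ=249°: x = r cos θ + √(L² − h²) = -6.092255 + 176.524569 = 170.432314

θ=46°: 189.7324
θ=130°: 166.9707
θ=249°: 170.4323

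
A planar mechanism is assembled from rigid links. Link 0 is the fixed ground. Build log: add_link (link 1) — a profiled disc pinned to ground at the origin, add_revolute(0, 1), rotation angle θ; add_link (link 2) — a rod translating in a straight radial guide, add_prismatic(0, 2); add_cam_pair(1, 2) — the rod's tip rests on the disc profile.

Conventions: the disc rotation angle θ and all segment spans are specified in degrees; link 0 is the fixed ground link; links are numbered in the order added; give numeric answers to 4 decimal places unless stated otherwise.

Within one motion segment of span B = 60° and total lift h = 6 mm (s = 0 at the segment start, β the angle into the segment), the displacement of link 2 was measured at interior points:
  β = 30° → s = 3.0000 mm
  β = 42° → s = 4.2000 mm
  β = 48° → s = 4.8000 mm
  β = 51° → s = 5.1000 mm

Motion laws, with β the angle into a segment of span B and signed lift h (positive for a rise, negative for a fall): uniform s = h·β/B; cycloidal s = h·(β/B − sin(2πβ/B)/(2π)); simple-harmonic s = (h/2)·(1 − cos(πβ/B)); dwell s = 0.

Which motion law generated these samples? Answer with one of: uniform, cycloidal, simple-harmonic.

candidates at β/B = r: uniform s = h·r (linear in β); cycloidal s = h·(r − sin(2πr)/(2π)); simple-harmonic s = (h/2)(1 − cos(πr))
β=30°: printed 3.0000 | uniform 3.0000, cycloidal 3.0000, simple-harmonic 3.0000
β=42°: printed 4.2000 | uniform 4.2000, cycloidal 5.1082, simple-harmonic 4.7634
β=48°: printed 4.8000 | uniform 4.8000, cycloidal 5.7082, simple-harmonic 5.4271
β=51°: printed 5.1000 | uniform 5.1000, cycloidal 5.8726, simple-harmonic 5.6730
only one law matches every sample → uniform

uniform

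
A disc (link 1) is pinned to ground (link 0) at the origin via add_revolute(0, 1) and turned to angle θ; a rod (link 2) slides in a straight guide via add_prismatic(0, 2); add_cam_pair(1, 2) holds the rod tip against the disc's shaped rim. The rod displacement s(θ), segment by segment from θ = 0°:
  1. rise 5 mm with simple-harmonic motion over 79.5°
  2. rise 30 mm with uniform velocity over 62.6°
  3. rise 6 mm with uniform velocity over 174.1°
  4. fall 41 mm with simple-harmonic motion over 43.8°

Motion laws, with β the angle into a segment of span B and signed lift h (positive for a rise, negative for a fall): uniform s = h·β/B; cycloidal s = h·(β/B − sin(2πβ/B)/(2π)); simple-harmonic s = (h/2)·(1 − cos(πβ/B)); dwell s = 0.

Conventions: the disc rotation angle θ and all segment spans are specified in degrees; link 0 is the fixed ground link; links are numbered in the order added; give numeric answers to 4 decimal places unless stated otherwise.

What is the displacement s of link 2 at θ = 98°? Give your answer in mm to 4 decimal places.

segment 1 (0° to 79.5°, simple-harmonic, h = 5) is passed completely: s = 0.0000 + (5) = 5.0000
θ = 98° falls in segment 2 (79.5° to 142.1°, uniform, h = 30): β = 98 − 79.5 = 18.5°, B = 62.6°; Δs = 30·18.5/62.6 = 8.8658; s = 5.0000 + 8.8658 = 13.8658

13.8658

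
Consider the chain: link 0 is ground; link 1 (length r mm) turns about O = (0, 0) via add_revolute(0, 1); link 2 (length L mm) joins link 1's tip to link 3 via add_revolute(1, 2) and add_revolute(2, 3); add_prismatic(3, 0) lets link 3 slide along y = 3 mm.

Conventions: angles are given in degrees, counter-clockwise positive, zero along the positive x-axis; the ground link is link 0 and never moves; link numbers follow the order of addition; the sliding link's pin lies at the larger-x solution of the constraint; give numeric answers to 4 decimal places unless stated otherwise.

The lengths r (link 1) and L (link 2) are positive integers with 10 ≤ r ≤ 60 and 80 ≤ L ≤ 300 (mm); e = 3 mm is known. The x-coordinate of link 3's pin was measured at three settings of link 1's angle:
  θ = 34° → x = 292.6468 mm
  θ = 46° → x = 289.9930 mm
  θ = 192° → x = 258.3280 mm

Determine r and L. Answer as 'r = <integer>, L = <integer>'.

constraint per measurement: (x − r cos θ)² + (r sin θ − e)² = L²
subtracting the θ₁ and θ₂ equations cancels the r² and L² terms:
r = (x₁² − x₂²) / (2[(x₁cos θ₁ + e sin θ₁) − (x₂cos θ₂ + e sin θ₂)]) = 19.0005 → r = 19
L² = (x₁ − r cos θ₁)² + (r sin θ₁ − e)² = 76729.0242 → L = 277.0000 → L = 277
check at θ₃=192°: x = 258.3280 (printed 258.3280) ✓

r = 19, L = 277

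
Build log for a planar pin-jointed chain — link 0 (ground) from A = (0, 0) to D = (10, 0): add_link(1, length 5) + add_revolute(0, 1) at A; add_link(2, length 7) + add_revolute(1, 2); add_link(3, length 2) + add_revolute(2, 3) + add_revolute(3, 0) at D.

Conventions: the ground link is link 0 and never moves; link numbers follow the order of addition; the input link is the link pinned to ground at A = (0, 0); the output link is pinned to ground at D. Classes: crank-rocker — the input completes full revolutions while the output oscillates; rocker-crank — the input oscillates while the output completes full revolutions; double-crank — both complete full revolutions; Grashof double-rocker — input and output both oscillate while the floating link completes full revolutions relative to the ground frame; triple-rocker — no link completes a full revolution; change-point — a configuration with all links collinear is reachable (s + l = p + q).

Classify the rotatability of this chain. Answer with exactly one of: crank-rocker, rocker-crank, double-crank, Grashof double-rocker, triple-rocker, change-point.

lengths: ground=10, input=5, coupler=7, output=2
sorted: s=2 (shortest), l=10 (longest), p+q=12
s + l = 12 vs p + q = 12
s + l = p + q → change-point (collinear configuration reachable)

change-point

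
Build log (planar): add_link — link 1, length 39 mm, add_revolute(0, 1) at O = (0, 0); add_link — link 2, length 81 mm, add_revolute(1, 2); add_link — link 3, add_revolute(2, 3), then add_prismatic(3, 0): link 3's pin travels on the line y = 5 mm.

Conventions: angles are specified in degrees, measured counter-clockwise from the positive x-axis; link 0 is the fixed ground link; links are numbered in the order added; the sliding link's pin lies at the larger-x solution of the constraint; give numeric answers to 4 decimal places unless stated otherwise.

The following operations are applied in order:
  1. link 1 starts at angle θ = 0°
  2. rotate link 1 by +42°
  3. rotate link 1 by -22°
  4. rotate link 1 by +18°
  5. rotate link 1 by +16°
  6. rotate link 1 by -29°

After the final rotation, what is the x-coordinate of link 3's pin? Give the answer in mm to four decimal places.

geometry: r = 39 mm, L = 81 mm, e = 5 mm; θ starts at 0°
rotate link 1 by +42°: θ ← 0° +42° = 42°
rotate link 1 by -22°: θ ← 42° -22° = 20°
rotate link 1 by +18°: θ ← 20° +18° = 38°
rotate link 1 by +16°: θ ← 38° +16° = 54°
rotate link 1 by -29°: θ ← 54° -29° = 25°
crank pin P = (r cos θ, r sin θ) = (35.346004, 16.482112)
h = r sin θ − e = 16.482112 − 5 = 11.482112
x = r cos θ + √(L² − h²) = 35.346004 + 80.182050 = 115.528053

115.5281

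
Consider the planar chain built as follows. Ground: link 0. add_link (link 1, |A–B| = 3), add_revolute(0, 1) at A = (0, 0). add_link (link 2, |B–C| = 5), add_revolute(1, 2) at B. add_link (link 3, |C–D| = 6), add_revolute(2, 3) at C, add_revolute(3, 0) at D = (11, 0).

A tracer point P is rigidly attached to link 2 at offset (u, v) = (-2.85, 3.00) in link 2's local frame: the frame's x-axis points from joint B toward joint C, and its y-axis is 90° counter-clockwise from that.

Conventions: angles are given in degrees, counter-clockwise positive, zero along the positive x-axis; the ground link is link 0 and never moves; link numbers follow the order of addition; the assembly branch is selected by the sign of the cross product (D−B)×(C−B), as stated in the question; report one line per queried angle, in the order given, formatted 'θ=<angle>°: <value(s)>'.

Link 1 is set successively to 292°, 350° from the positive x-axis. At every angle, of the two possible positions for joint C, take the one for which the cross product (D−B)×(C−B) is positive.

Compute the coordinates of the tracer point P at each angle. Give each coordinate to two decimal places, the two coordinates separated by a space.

A=(0,0), D=(11.00,0)
θ=292°: B = A + 3.00·(cos292°, sin292°) = (1.1238, -2.7816)
θ=292°: |BD| = 10.2604
θ=292°: circle(B,5.00) ∩ circle(D,6.00): a=4.5942, h=1.9732
θ=292°:   candidates: C₊=(5.0110,0.3633) cross=20.246; C₋=(6.0809,-3.4354) cross=-20.246
θ=292°:   branch + wants cross > 0 → take C=(5.0110,0.3633) (cross=20.246)
θ=292°: ex = (C−B)/|BC| = (0.7774,0.6290); ey = (-0.6290,0.7774)
θ=292°: P = B + -2.85·ex + 3.00·ey = (-2.9788,-2.2418)
θ=350°: B = A + 3.00·(cos350°, sin350°) = (2.9544, -0.5209)
θ=350°: |BD| = 8.0624
θ=350°: circle(B,5.00) ∩ circle(D,6.00): a=3.3490, h=3.7127
θ=350°:   candidates: C₊=(6.0566,3.4004) cross=29.933; C₋=(6.5364,-4.0095) cross=-29.933
θ=350°:   branch + wants cross > 0 → take C=(6.0566,3.4004) (cross=29.933)
θ=350°: ex = (C−B)/|BC| = (0.6204,0.7843); ey = (-0.7843,0.6204)
θ=350°: P = B + -2.85·ex + 3.00·ey = (-1.1666,-0.8948)

θ=292°: -2.98 -2.24
θ=350°: -1.17 -0.89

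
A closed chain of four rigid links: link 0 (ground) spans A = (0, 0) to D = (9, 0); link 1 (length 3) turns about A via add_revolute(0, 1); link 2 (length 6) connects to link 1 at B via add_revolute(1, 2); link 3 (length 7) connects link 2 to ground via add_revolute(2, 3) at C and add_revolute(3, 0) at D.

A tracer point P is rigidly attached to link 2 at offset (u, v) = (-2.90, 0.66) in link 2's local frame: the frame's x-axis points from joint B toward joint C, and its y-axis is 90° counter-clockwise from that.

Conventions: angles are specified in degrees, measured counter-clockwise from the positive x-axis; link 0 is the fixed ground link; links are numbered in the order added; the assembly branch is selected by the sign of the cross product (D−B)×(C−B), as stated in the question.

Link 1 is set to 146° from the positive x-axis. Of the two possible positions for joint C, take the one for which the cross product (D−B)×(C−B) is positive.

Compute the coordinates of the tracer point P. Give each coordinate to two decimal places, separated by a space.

A=(0,0), D=(9.00,0)
B = A + 3.00·(cos146°, sin146°) = (-2.4871, 1.6776)
|BD| = 11.6090
circle(B,6.00) ∩ circle(D,7.00): a=5.2446, h=2.9145
  candidates: C₊=(3.1236,3.8036) cross=33.835; C₋=(2.2812,-1.9642) cross=-33.835
  branch + wants cross > 0 → take C=(3.1236,3.8036) (cross=33.835)
ex = (C−B)/|BC| = (0.9351,0.3543); ey = (-0.3543,0.9351)
P = B + -2.90·ex + 0.66·ey = (-5.4328,1.2672)

-5.43 1.27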